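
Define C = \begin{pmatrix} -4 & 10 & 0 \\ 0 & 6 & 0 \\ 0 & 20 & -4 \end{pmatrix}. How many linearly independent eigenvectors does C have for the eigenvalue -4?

C + 4I = [[0, 10, 0], [0, 10, 0], [0, 20, 0]].
This matrix has rank 1, so its null space has dimension 3 − 1 = 2.

2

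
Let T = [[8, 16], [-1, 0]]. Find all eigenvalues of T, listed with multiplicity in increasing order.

4, 4

Characteristic polynomial: p(s) = s^2 - 8s + 16 = (s - 4)^2.
Roots (with multiplicity): 4, 4.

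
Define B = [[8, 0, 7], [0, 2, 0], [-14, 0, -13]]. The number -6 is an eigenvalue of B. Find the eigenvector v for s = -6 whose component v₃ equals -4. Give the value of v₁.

B + 6I = [[14, 0, 7], [0, 8, 0], [-14, 0, -7]].
Solving (B + 6I)v = 0 gives the eigenspace spanned by (2, 0, -4).
With v₃ = -4, v = (2, 0, -4), so v₁ = 2.

2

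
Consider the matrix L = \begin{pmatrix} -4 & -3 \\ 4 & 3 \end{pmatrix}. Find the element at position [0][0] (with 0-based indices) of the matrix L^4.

4

Characteristic polynomial: μ^2 + μ = μ(μ + 1), so the eigenvalues are -1, 0.
μ=-1: eigenvector (1, -1).
μ=0: eigenvector (-3, 4).
P = [[1, -3], [-1, 4]], D = diag(-1, 0), P⁻¹ = [[4, 3], [1, 1]].
L⁴ = P·diag(1, 0)·P⁻¹ = [[4, 3], [-4, -3]].
The requested entry is 4.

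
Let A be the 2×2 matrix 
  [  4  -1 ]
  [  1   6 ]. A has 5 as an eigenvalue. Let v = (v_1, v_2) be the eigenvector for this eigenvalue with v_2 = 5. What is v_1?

A − 5I = [[-1, -1], [1, 1]].
Solving (A − 5I)v = 0 gives the eigenspace spanned by (-5, 5).
With v_2 = 5, v = (-5, 5), so v_1 = -5.

-5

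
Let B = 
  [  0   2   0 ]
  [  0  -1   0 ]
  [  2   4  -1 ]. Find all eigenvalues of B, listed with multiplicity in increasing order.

-1, -1, 0

Characteristic polynomial: p(μ) = μ^3 + 2μ^2 + μ = μ(μ + 1)^2.
Roots (with multiplicity): -1, -1, 0.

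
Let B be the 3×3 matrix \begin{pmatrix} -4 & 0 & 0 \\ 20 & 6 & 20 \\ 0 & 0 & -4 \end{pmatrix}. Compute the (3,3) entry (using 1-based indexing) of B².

16

Characteristic polynomial: μ^3 + 2μ^2 - 32μ - 96 = (μ - 6)(μ + 4)^2, so the eigenvalues are -4, -4, 6.
μ=-4: eigenvector (1, -2, 0).
μ=6: eigenvector (0, 1, 0).
μ=-4: eigenvector (-1, 0, 1).
P = [[1, 0, -1], [-2, 1, 0], [0, 0, 1]], D = diag(-4, 6, -4), P⁻¹ = [[1, 0, 1], [2, 1, 2], [0, 0, 1]].
B² = P·diag(16, 36, 16)·P⁻¹ = [[16, 0, 0], [40, 36, 40], [0, 0, 16]].
The requested entry is 16.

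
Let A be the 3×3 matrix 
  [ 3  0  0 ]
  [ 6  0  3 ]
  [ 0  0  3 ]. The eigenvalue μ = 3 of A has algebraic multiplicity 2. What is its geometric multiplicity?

A − 3I = [[0, 0, 0], [6, -3, 3], [0, 0, 0]].
This matrix has rank 1, so its null space has dimension 3 − 1 = 2.

2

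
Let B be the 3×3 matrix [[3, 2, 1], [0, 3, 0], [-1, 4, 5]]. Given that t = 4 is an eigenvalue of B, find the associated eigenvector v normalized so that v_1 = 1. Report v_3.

B − 4I = [[-1, 2, 1], [0, -1, 0], [-1, 4, 1]].
Solving (B − 4I)v = 0 gives the eigenspace spanned by (1, 0, 1).
With v_1 = 1, v = (1, 0, 1), so v_3 = 1.

1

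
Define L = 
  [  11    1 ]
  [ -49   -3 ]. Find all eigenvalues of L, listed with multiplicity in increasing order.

Characteristic polynomial: p(μ) = μ^2 - 8μ + 16 = (μ - 4)^2.
Roots (with multiplicity): 4, 4.

4, 4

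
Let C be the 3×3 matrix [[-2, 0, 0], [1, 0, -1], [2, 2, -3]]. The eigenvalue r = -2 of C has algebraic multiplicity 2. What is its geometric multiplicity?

1

C + 2I = [[0, 0, 0], [1, 2, -1], [2, 2, -1]].
This matrix has rank 2, so its null space has dimension 3 − 2 = 1.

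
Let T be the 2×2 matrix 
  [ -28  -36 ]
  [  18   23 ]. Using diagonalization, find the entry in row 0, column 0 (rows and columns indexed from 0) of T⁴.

Characteristic polynomial: μ^2 + 5μ + 4 = (μ + 1)(μ + 4), so the eigenvalues are -4, -1.
μ=-4: eigenvector (-3, 2).
μ=-1: eigenvector (4, -3).
P = [[-3, 4], [2, -3]], D = diag(-4, -1), P⁻¹ = [[-3, -4], [-2, -3]].
T⁴ = P·diag(256, 1)·P⁻¹ = [[2296, 3060], [-1530, -2039]].
The requested entry is 2296.

2296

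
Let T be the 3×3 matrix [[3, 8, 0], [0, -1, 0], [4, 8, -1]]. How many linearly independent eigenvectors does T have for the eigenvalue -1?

2

T + 1I = [[4, 8, 0], [0, 0, 0], [4, 8, 0]].
This matrix has rank 1, so its null space has dimension 3 − 1 = 2.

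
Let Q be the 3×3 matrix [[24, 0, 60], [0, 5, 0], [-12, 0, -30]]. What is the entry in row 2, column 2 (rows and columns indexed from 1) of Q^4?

625

Characteristic polynomial: r^3 + r^2 - 30r = r(r - 5)(r + 6), so the eigenvalues are -6, 0, 5.
r=-6: eigenvector (-2, 0, 1).
r=5: eigenvector (0, 1, 0).
r=0: eigenvector (5, 0, -2).
P = [[-2, 0, 5], [0, 1, 0], [1, 0, -2]], D = diag(-6, 5, 0), P⁻¹ = [[2, 0, 5], [0, 1, 0], [1, 0, 2]].
Q⁴ = P·diag(1296, 625, 0)·P⁻¹ = [[-5184, 0, -12960], [0, 625, 0], [2592, 0, 6480]].
The requested entry is 625.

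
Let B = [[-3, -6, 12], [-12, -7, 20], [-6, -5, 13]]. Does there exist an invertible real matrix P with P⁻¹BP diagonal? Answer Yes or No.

Characteristic polynomial: p(s) = s^3 - 3s^2 - 9s + 27 = (s - 3)^2(s + 3).
s = 3 has algebraic multiplicity 2; rank(B − 3I) = 2, so geometric multiplicity = 1.
Geometric multiplicity < algebraic multiplicity, so B is not diagonalizable.

No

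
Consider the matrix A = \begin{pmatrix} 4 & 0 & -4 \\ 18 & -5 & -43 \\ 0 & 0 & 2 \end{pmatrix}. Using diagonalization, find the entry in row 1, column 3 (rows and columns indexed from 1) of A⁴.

-480

Characteristic polynomial: s^3 - s^2 - 22s + 40 = (s - 4)(s - 2)(s + 5), so the eigenvalues are -5, 2, 4.
s=4: eigenvector (1, 2, 0).
s=-5: eigenvector (0, 1, 0).
s=2: eigenvector (2, -1, 1).
P = [[1, 0, 2], [2, 1, -1], [0, 0, 1]], D = diag(4, -5, 2), P⁻¹ = [[1, 0, -2], [-2, 1, 5], [0, 0, 1]].
A⁴ = P·diag(256, 625, 16)·P⁻¹ = [[256, 0, -480], [-738, 625, 2085], [0, 0, 16]].
The requested entry is -480.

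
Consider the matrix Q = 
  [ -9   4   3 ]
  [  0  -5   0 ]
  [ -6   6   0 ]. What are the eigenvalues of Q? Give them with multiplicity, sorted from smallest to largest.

Characteristic polynomial: p(λ) = λ^3 + 14λ^2 + 63λ + 90 = (λ + 3)(λ + 5)(λ + 6).
Roots (with multiplicity): -6, -5, -3.

-6, -5, -3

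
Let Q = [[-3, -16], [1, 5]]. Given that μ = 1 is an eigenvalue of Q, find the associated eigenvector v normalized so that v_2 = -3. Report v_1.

12

Q − 1I = [[-4, -16], [1, 4]].
Solving (Q − 1I)v = 0 gives the eigenspace spanned by (12, -3).
With v_2 = -3, v = (12, -3), so v_1 = 12.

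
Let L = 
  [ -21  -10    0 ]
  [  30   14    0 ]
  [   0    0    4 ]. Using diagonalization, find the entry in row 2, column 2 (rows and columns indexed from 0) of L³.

64

Characteristic polynomial: μ^3 + 3μ^2 - 22μ - 24 = (μ - 4)(μ + 1)(μ + 6), so the eigenvalues are -6, -1, 4.
μ=-1: eigenvector (1, -2, 0).
μ=-6: eigenvector (2, -3, 0).
μ=4: eigenvector (0, 0, 1).
P = [[1, 2, 0], [-2, -3, 0], [0, 0, 1]], D = diag(-1, -6, 4), P⁻¹ = [[-3, -2, 0], [2, 1, 0], [0, 0, 1]].
L³ = P·diag(-1, -216, 64)·P⁻¹ = [[-861, -430, 0], [1290, 644, 0], [0, 0, 64]].
The requested entry is 64.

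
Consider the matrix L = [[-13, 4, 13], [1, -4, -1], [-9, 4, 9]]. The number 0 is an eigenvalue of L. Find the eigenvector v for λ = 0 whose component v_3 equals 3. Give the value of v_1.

3

L = [[-13, 4, 13], [1, -4, -1], [-9, 4, 9]].
Solving (L)v = 0 gives the eigenspace spanned by (3, 0, 3).
With v_3 = 3, v = (3, 0, 3), so v_1 = 3.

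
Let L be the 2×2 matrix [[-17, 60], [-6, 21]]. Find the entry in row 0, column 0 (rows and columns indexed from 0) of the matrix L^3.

-233

Characteristic polynomial: s^2 - 4s + 3 = (s - 3)(s - 1), so the eigenvalues are 1, 3.
s=1: eigenvector (10, 3).
s=3: eigenvector (3, 1).
P = [[10, 3], [3, 1]], D = diag(1, 3), P⁻¹ = [[1, -3], [-3, 10]].
L³ = P·diag(1, 27)·P⁻¹ = [[-233, 780], [-78, 261]].
The requested entry is -233.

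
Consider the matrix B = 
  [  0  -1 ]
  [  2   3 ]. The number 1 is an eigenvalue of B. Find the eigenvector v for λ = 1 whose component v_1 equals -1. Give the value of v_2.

1

B − 1I = [[-1, -1], [2, 2]].
Solving (B − 1I)v = 0 gives the eigenspace spanned by (-1, 1).
With v_1 = -1, v = (-1, 1), so v_2 = 1.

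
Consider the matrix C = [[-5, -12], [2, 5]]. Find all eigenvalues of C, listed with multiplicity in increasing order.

Characteristic polynomial: p(μ) = μ^2 - 1 = (μ - 1)(μ + 1).
Roots (with multiplicity): -1, 1.

-1, 1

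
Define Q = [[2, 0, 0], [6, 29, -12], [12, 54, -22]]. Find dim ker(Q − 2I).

Q − 2I = [[0, 0, 0], [6, 27, -12], [12, 54, -24]].
This matrix has rank 1, so its null space has dimension 3 − 1 = 2.

2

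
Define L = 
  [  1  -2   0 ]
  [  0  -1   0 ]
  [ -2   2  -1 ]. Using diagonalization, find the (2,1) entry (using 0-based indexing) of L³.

2

Characteristic polynomial: s^3 + s^2 - s - 1 = (s - 1)(s + 1)^2, so the eigenvalues are -1, -1, 1.
s=1: eigenvector (1, 0, -1).
s=-1: eigenvector (1, 1, 0).
s=-1: eigenvector (0, 0, 1).
P = [[1, 1, 0], [0, 1, 0], [-1, 0, 1]], D = diag(1, -1, -1), P⁻¹ = [[1, -1, 0], [0, 1, 0], [1, -1, 1]].
L³ = P·diag(1, -1, -1)·P⁻¹ = [[1, -2, 0], [0, -1, 0], [-2, 2, -1]].
The requested entry is 2.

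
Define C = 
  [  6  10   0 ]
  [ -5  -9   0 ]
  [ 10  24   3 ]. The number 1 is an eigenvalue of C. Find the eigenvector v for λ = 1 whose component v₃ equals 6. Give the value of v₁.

6

C − 1I = [[5, 10, 0], [-5, -10, 0], [10, 24, 2]].
Solving (C − 1I)v = 0 gives the eigenspace spanned by (6, -3, 6).
With v₃ = 6, v = (6, -3, 6), so v₁ = 6.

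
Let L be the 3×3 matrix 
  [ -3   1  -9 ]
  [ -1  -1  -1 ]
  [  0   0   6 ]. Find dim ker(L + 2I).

1

L + 2I = [[-1, 1, -9], [-1, 1, -1], [0, 0, 8]].
This matrix has rank 2, so its null space has dimension 3 − 2 = 1.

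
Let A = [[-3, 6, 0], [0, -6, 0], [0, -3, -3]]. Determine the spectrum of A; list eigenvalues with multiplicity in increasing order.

-6, -3, -3

Characteristic polynomial: p(λ) = λ^3 + 12λ^2 + 45λ + 54 = (λ + 3)^2(λ + 6).
Roots (with multiplicity): -6, -3, -3.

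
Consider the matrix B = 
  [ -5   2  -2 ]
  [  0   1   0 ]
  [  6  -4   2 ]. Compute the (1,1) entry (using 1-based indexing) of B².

13

Characteristic polynomial: λ^3 + 2λ^2 - λ - 2 = (λ - 1)(λ + 1)(λ + 2), so the eigenvalues are -2, -1, 1.
λ=1: eigenvector (1, 1, -2).
λ=-1: eigenvector (1, 0, -2).
λ=-2: eigenvector (2, 0, -3).
P = [[1, 1, 2], [1, 0, 0], [-2, -2, -3]], D = diag(1, -1, -2), P⁻¹ = [[0, 1, 0], [-3, -1, -2], [2, 0, 1]].
B² = P·diag(1, 1, 4)·P⁻¹ = [[13, 0, 6], [0, 1, 0], [-18, 0, -8]].
The requested entry is 13.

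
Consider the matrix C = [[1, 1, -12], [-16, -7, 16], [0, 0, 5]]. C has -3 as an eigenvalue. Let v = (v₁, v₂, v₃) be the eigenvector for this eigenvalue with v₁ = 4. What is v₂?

-16

C + 3I = [[4, 1, -12], [-16, -4, 16], [0, 0, 8]].
Solving (C + 3I)v = 0 gives the eigenspace spanned by (4, -16, 0).
With v₁ = 4, v = (4, -16, 0), so v₂ = -16.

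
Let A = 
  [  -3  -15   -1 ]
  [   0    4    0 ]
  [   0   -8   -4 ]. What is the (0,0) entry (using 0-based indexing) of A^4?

81

Characteristic polynomial: s^3 + 3s^2 - 16s - 48 = (s - 4)(s + 3)(s + 4), so the eigenvalues are -4, -3, 4.
s=-3: eigenvector (1, 0, 0).
s=4: eigenvector (-2, 1, -1).
s=-4: eigenvector (1, 0, 1).
P = [[1, -2, 1], [0, 1, 0], [0, -1, 1]], D = diag(-3, 4, -4), P⁻¹ = [[1, 1, -1], [0, 1, 0], [0, 1, 1]].
A⁴ = P·diag(81, 256, 256)·P⁻¹ = [[81, -175, 175], [0, 256, 0], [0, 0, 256]].
The requested entry is 81.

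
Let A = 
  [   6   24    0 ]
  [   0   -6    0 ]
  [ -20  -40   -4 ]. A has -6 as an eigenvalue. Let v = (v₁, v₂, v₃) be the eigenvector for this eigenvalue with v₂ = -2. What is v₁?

4

A + 6I = [[12, 24, 0], [0, 0, 0], [-20, -40, 2]].
Solving (A + 6I)v = 0 gives the eigenspace spanned by (4, -2, 0).
With v₂ = -2, v = (4, -2, 0), so v₁ = 4.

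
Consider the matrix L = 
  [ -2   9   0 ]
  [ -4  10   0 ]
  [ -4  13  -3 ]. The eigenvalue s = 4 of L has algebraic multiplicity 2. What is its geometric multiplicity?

1

L − 4I = [[-6, 9, 0], [-4, 6, 0], [-4, 13, -7]].
This matrix has rank 2, so its null space has dimension 3 − 2 = 1.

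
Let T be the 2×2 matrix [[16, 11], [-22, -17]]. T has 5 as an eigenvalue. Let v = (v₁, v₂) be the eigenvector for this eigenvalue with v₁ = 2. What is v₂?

T − 5I = [[11, 11], [-22, -22]].
Solving (T − 5I)v = 0 gives the eigenspace spanned by (2, -2).
With v₁ = 2, v = (2, -2), so v₂ = -2.

-2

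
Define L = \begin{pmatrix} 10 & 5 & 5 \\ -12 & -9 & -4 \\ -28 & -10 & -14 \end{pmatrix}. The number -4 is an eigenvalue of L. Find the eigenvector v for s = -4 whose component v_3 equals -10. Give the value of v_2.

-4

L + 4I = [[14, 5, 5], [-12, -5, -4], [-28, -10, -10]].
Solving (L + 4I)v = 0 gives the eigenspace spanned by (5, -4, -10).
With v_3 = -10, v = (5, -4, -10), so v_2 = -4.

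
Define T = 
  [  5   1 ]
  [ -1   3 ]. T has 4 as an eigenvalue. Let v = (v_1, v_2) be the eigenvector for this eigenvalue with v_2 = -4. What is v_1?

4

T − 4I = [[1, 1], [-1, -1]].
Solving (T − 4I)v = 0 gives the eigenspace spanned by (4, -4).
With v_2 = -4, v = (4, -4), so v_1 = 4.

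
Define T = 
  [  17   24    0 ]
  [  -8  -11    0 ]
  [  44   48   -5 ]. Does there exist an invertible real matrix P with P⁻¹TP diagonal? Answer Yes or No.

Characteristic polynomial: p(μ) = μ^3 - μ^2 - 25μ + 25 = (μ - 5)(μ - 1)(μ + 5).
All 3 eigenvalues are distinct, so T is diagonalizable.

Yes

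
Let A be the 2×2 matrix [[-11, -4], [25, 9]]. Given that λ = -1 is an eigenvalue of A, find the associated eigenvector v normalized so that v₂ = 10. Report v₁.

A + 1I = [[-10, -4], [25, 10]].
Solving (A + 1I)v = 0 gives the eigenspace spanned by (-4, 10).
With v₂ = 10, v = (-4, 10), so v₁ = -4.

-4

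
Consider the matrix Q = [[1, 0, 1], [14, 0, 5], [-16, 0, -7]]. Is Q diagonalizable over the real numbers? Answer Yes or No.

Characteristic polynomial: p(λ) = λ^3 + 6λ^2 + 9λ = λ(λ + 3)^2.
λ = -3 has algebraic multiplicity 2; rank(Q + 3I) = 2, so geometric multiplicity = 1.
Geometric multiplicity < algebraic multiplicity, so Q is not diagonalizable.

No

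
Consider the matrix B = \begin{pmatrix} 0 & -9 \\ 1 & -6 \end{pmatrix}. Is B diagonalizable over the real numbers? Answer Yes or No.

No

Characteristic polynomial: p(t) = t^2 + 6t + 9 = (t + 3)^2.
t = -3 has algebraic multiplicity 2; rank(B + 3I) = 1, so geometric multiplicity = 1.
Geometric multiplicity < algebraic multiplicity, so B is not diagonalizable.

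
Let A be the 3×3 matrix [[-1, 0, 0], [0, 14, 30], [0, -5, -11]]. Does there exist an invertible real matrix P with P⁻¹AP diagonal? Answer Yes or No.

Characteristic polynomial: p(t) = t^3 - 2t^2 - 7t - 4 = (t - 4)(t + 1)^2.
t = -1 has algebraic multiplicity 2; rank(A + 1I) = 1, so geometric multiplicity = 2.
Every eigenvalue has geometric = algebraic multiplicity, so A is diagonalizable.

Yes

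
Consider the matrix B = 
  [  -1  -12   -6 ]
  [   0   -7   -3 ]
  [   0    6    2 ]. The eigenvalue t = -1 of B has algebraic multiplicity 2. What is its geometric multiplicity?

2

B + 1I = [[0, -12, -6], [0, -6, -3], [0, 6, 3]].
This matrix has rank 1, so its null space has dimension 3 − 1 = 2.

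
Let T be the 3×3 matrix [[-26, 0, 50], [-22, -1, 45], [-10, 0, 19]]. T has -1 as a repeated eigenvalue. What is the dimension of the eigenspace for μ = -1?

T + 1I = [[-25, 0, 50], [-22, 0, 45], [-10, 0, 20]].
This matrix has rank 2, so its null space has dimension 3 − 2 = 1.

1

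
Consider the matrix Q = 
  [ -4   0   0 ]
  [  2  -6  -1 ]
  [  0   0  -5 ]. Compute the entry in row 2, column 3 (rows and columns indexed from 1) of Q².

11

Characteristic polynomial: λ^3 + 15λ^2 + 74λ + 120 = (λ + 4)(λ + 5)(λ + 6), so the eigenvalues are -6, -5, -4.
λ=-4: eigenvector (1, 1, 0).
λ=-6: eigenvector (0, 1, 0).
λ=-5: eigenvector (0, -1, 1).
P = [[1, 0, 0], [1, 1, -1], [0, 0, 1]], D = diag(-4, -6, -5), P⁻¹ = [[1, 0, 0], [-1, 1, 1], [0, 0, 1]].
Q² = P·diag(16, 36, 25)·P⁻¹ = [[16, 0, 0], [-20, 36, 11], [0, 0, 25]].
The requested entry is 11.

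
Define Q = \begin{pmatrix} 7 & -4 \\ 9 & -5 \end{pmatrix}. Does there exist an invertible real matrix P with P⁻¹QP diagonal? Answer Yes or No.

Characteristic polynomial: p(r) = r^2 - 2r + 1 = (r - 1)^2.
r = 1 has algebraic multiplicity 2; rank(Q − 1I) = 1, so geometric multiplicity = 1.
Geometric multiplicity < algebraic multiplicity, so Q is not diagonalizable.

No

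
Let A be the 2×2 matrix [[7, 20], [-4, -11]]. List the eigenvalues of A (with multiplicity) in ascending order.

-3, -1

Characteristic polynomial: p(μ) = μ^2 + 4μ + 3 = (μ + 1)(μ + 3).
Roots (with multiplicity): -3, -1.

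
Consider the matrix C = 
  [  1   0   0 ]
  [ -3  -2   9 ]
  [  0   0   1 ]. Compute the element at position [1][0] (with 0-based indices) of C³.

-9

Characteristic polynomial: r^3 - 3r + 2 = (r - 1)^2(r + 2), so the eigenvalues are -2, 1, 1.
r=1: eigenvector (2, 1, 1).
r=1: eigenvector (1, 2, 1).
r=-2: eigenvector (0, 1, 0).
P = [[2, 1, 0], [1, 2, 1], [1, 1, 0]], D = diag(1, 1, -2), P⁻¹ = [[1, 0, -1], [-1, 0, 2], [1, 1, -3]].
C³ = P·diag(1, 1, -8)·P⁻¹ = [[1, 0, 0], [-9, -8, 27], [0, 0, 1]].
The requested entry is -9.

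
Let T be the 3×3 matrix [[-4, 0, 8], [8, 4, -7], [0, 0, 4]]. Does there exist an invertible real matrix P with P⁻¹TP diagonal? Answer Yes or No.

No

Characteristic polynomial: p(s) = s^3 - 4s^2 - 16s + 64 = (s - 4)^2(s + 4).
s = 4 has algebraic multiplicity 2; rank(T − 4I) = 2, so geometric multiplicity = 1.
Geometric multiplicity < algebraic multiplicity, so T is not diagonalizable.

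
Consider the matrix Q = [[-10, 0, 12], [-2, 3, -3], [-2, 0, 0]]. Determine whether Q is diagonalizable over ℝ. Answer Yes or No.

Characteristic polynomial: p(s) = s^3 + 7s^2 - 6s - 72 = (s - 3)(s + 4)(s + 6).
All 3 eigenvalues are distinct, so Q is diagonalizable.

Yes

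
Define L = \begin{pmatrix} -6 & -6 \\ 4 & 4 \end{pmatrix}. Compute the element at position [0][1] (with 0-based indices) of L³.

-24

Characteristic polynomial: s^2 + 2s = s(s + 2), so the eigenvalues are -2, 0.
s=-2: eigenvector (3, -2).
s=0: eigenvector (-1, 1).
P = [[3, -1], [-2, 1]], D = diag(-2, 0), P⁻¹ = [[1, 1], [2, 3]].
L³ = P·diag(-8, 0)·P⁻¹ = [[-24, -24], [16, 16]].
The requested entry is -24.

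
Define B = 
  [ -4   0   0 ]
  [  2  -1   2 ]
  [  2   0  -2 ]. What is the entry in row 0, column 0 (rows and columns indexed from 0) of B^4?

Characteristic polynomial: s^3 + 7s^2 + 14s + 8 = (s + 1)(s + 2)(s + 4), so the eigenvalues are -4, -2, -1.
s=-4: eigenvector (1, 0, -1).
s=-1: eigenvector (0, 1, 0).
s=-2: eigenvector (0, -2, 1).
P = [[1, 0, 0], [0, 1, -2], [-1, 0, 1]], D = diag(-4, -1, -2), P⁻¹ = [[1, 0, 0], [2, 1, 2], [1, 0, 1]].
B⁴ = P·diag(256, 1, 16)·P⁻¹ = [[256, 0, 0], [-30, 1, -30], [-240, 0, 16]].
The requested entry is 256.

256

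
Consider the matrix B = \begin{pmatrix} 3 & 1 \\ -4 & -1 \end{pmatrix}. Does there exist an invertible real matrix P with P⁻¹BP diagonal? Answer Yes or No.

Characteristic polynomial: p(t) = t^2 - 2t + 1 = (t - 1)^2.
t = 1 has algebraic multiplicity 2; rank(B − 1I) = 1, so geometric multiplicity = 1.
Geometric multiplicity < algebraic multiplicity, so B is not diagonalizable.

No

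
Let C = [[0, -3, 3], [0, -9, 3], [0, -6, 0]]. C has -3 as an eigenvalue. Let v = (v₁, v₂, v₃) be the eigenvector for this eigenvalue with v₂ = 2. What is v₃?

C + 3I = [[3, -3, 3], [0, -6, 3], [0, -6, 3]].
Solving (C + 3I)v = 0 gives the eigenspace spanned by (-2, 2, 4).
With v₂ = 2, v = (-2, 2, 4), so v₃ = 4.

4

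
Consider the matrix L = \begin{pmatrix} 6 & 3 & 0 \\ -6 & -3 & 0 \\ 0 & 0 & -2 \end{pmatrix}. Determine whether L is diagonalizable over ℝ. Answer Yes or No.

Characteristic polynomial: p(s) = s^3 - s^2 - 6s = s(s - 3)(s + 2).
All 3 eigenvalues are distinct, so L is diagonalizable.

Yes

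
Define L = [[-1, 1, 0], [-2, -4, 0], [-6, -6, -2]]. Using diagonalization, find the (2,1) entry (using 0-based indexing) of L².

Characteristic polynomial: μ^3 + 7μ^2 + 16μ + 12 = (μ + 2)^2(μ + 3), so the eigenvalues are -3, -2, -2.
μ=-2: eigenvector (0, 0, 1).
μ=-3: eigenvector (-1, 2, 6).
μ=-2: eigenvector (1, -1, -4).
P = [[0, -1, 1], [0, 2, -1], [1, 6, -4]], D = diag(-2, -3, -2), P⁻¹ = [[2, -2, 1], [1, 1, 0], [2, 1, 0]].
L² = P·diag(4, 9, 4)·P⁻¹ = [[-1, -5, 0], [10, 14, 0], [30, 30, 4]].
The requested entry is 30.

30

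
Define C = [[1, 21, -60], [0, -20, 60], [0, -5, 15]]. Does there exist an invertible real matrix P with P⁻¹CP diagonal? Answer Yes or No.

Yes

Characteristic polynomial: p(μ) = μ^3 + 4μ^2 - 5μ = μ(μ - 1)(μ + 5).
All 3 eigenvalues are distinct, so C is diagonalizable.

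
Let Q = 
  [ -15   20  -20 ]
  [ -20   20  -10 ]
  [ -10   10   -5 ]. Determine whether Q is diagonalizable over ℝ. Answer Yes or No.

Characteristic polynomial: p(s) = s^3 - 25s = s(s - 5)(s + 5).
All 3 eigenvalues are distinct, so Q is diagonalizable.

Yes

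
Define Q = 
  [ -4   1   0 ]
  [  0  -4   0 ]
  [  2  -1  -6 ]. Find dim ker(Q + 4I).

1

Q + 4I = [[0, 1, 0], [0, 0, 0], [2, -1, -2]].
This matrix has rank 2, so its null space has dimension 3 − 2 = 1.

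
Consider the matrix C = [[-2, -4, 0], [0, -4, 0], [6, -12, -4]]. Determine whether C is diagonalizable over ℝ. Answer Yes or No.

Characteristic polynomial: p(μ) = μ^3 + 10μ^2 + 32μ + 32 = (μ + 2)(μ + 4)^2.
μ = -4 has algebraic multiplicity 2; rank(C + 4I) = 1, so geometric multiplicity = 2.
Every eigenvalue has geometric = algebraic multiplicity, so C is diagonalizable.

Yes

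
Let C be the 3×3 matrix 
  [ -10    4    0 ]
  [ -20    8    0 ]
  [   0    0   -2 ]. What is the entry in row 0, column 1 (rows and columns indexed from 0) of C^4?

-32

Characteristic polynomial: μ^3 + 4μ^2 + 4μ = μ(μ + 2)^2, so the eigenvalues are -2, -2, 0.
μ=-2: eigenvector (1, 2, 0).
μ=0: eigenvector (2, 5, 0).
μ=-2: eigenvector (-4, -8, 1).
P = [[1, 2, -4], [2, 5, -8], [0, 0, 1]], D = diag(-2, 0, -2), P⁻¹ = [[5, -2, 4], [-2, 1, 0], [0, 0, 1]].
C⁴ = P·diag(16, 0, 16)·P⁻¹ = [[80, -32, 0], [160, -64, 0], [0, 0, 16]].
The requested entry is -32.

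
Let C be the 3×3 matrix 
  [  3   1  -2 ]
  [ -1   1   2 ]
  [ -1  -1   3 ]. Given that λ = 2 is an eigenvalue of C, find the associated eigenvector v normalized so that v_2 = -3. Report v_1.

3

C − 2I = [[1, 1, -2], [-1, -1, 2], [-1, -1, 1]].
Solving (C − 2I)v = 0 gives the eigenspace spanned by (3, -3, 0).
With v_2 = -3, v = (3, -3, 0), so v_1 = 3.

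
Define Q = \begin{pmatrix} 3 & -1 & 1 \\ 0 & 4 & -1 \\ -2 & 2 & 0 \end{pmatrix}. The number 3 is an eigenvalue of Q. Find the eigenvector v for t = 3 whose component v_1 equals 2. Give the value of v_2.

Q − 3I = [[0, -1, 1], [0, 1, -1], [-2, 2, -3]].
Solving (Q − 3I)v = 0 gives the eigenspace spanned by (2, -4, -4).
With v_1 = 2, v = (2, -4, -4), so v_2 = -4.

-4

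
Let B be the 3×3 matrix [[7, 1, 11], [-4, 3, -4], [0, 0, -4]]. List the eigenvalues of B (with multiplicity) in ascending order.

-4, 5, 5

Characteristic polynomial: p(r) = r^3 - 6r^2 - 15r + 100 = (r - 5)^2(r + 4).
Roots (with multiplicity): -4, 5, 5.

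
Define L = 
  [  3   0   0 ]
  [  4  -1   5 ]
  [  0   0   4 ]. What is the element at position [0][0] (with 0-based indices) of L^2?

9

Characteristic polynomial: λ^3 - 6λ^2 + 5λ + 12 = (λ - 4)(λ - 3)(λ + 1), so the eigenvalues are -1, 3, 4.
λ=4: eigenvector (0, 1, 1).
λ=3: eigenvector (1, 1, 0).
λ=-1: eigenvector (0, -1, 0).
P = [[0, 1, 0], [1, 1, -1], [1, 0, 0]], D = diag(4, 3, -1), P⁻¹ = [[0, 0, 1], [1, 0, 0], [1, -1, 1]].
L² = P·diag(16, 9, 1)·P⁻¹ = [[9, 0, 0], [8, 1, 15], [0, 0, 16]].
The requested entry is 9.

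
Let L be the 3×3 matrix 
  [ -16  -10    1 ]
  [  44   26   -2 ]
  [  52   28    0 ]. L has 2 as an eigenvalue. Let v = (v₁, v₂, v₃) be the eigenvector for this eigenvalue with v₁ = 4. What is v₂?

-8

L − 2I = [[-18, -10, 1], [44, 24, -2], [52, 28, -2]].
Solving (L − 2I)v = 0 gives the eigenspace spanned by (4, -8, -8).
With v₁ = 4, v = (4, -8, -8), so v₂ = -8.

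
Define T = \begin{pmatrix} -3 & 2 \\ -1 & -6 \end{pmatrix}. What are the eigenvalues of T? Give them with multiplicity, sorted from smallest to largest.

Characteristic polynomial: p(r) = r^2 + 9r + 20 = (r + 4)(r + 5).
Roots (with multiplicity): -5, -4.

-5, -4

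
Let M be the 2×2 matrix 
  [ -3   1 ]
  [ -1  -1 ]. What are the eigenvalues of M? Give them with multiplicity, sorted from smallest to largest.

-2, -2

Characteristic polynomial: p(μ) = μ^2 + 4μ + 4 = (μ + 2)^2.
Roots (with multiplicity): -2, -2.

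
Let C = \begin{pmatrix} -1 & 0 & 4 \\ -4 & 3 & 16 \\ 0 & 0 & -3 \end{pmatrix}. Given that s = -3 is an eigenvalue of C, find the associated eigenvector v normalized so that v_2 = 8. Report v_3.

C + 3I = [[2, 0, 4], [-4, 6, 16], [0, 0, 0]].
Solving (C + 3I)v = 0 gives the eigenspace spanned by (4, 8, -2).
With v_2 = 8, v = (4, 8, -2), so v_3 = -2.

-2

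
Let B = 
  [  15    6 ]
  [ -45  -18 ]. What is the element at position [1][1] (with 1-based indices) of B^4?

Characteristic polynomial: r^2 + 3r = r(r + 3), so the eigenvalues are -3, 0.
r=-3: eigenvector (1, -3).
r=0: eigenvector (2, -5).
P = [[1, 2], [-3, -5]], D = diag(-3, 0), P⁻¹ = [[-5, -2], [3, 1]].
B⁴ = P·diag(81, 0)·P⁻¹ = [[-405, -162], [1215, 486]].
The requested entry is -405.

-405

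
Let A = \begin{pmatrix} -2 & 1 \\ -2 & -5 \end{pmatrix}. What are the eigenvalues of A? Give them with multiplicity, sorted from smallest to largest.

Characteristic polynomial: p(t) = t^2 + 7t + 12 = (t + 3)(t + 4).
Roots (with multiplicity): -4, -3.

-4, -3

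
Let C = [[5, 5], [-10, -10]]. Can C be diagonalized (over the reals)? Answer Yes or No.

Characteristic polynomial: p(λ) = λ^2 + 5λ = λ(λ + 5).
All 2 eigenvalues are distinct, so C is diagonalizable.

Yes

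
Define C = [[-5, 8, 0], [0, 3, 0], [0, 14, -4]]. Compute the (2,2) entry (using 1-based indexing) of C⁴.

81

Characteristic polynomial: μ^3 + 6μ^2 - 7μ - 60 = (μ - 3)(μ + 4)(μ + 5), so the eigenvalues are -5, -4, 3.
μ=-5: eigenvector (1, 0, 0).
μ=-4: eigenvector (0, 0, 1).
μ=3: eigenvector (1, 1, 2).
P = [[1, 0, 1], [0, 0, 1], [0, 1, 2]], D = diag(-5, -4, 3), P⁻¹ = [[1, -1, 0], [0, -2, 1], [0, 1, 0]].
C⁴ = P·diag(625, 256, 81)·P⁻¹ = [[625, -544, 0], [0, 81, 0], [0, -350, 256]].
The requested entry is 81.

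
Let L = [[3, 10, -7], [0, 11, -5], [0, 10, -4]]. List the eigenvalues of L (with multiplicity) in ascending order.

Characteristic polynomial: p(μ) = μ^3 - 10μ^2 + 27μ - 18 = (μ - 6)(μ - 3)(μ - 1).
Roots (with multiplicity): 1, 3, 6.

1, 3, 6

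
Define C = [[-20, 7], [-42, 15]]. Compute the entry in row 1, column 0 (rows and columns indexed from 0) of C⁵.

-46662

Characteristic polynomial: t^2 + 5t - 6 = (t - 1)(t + 6), so the eigenvalues are -6, 1.
t=1: eigenvector (1, 3).
t=-6: eigenvector (1, 2).
P = [[1, 1], [3, 2]], D = diag(1, -6), P⁻¹ = [[-2, 1], [3, -1]].
C⁵ = P·diag(1, -7776)·P⁻¹ = [[-23330, 7777], [-46662, 15555]].
The requested entry is -46662.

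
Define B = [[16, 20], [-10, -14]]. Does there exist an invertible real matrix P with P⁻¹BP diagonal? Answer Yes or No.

Yes

Characteristic polynomial: p(t) = t^2 - 2t - 24 = (t - 6)(t + 4).
All 2 eigenvalues are distinct, so B is diagonalizable.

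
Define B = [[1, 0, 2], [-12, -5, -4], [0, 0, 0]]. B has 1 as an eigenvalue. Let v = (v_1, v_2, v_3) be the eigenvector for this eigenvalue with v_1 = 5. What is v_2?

B − 1I = [[0, 0, 2], [-12, -6, -4], [0, 0, -1]].
Solving (B − 1I)v = 0 gives the eigenspace spanned by (5, -10, 0).
With v_1 = 5, v = (5, -10, 0), so v_2 = -10.

-10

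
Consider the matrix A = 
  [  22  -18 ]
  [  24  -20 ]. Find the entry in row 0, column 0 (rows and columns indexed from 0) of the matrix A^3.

280

Characteristic polynomial: μ^2 - 2μ - 8 = (μ - 4)(μ + 2), so the eigenvalues are -2, 4.
μ=-2: eigenvector (3, 4).
μ=4: eigenvector (1, 1).
P = [[3, 1], [4, 1]], D = diag(-2, 4), P⁻¹ = [[-1, 1], [4, -3]].
A³ = P·diag(-8, 64)·P⁻¹ = [[280, -216], [288, -224]].
The requested entry is 280.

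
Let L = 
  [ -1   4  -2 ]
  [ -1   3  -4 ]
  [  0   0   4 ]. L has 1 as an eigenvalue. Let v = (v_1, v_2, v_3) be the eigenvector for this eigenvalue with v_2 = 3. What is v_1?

6

L − 1I = [[-2, 4, -2], [-1, 2, -4], [0, 0, 3]].
Solving (L − 1I)v = 0 gives the eigenspace spanned by (6, 3, 0).
With v_2 = 3, v = (6, 3, 0), so v_1 = 6.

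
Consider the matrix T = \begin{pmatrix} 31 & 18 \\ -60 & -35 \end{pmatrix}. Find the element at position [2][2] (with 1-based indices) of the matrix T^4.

Characteristic polynomial: λ^2 + 4λ - 5 = (λ - 1)(λ + 5), so the eigenvalues are -5, 1.
λ=-5: eigenvector (1, -2).
λ=1: eigenvector (3, -5).
P = [[1, 3], [-2, -5]], D = diag(-5, 1), P⁻¹ = [[-5, -3], [2, 1]].
T⁴ = P·diag(625, 1)·P⁻¹ = [[-3119, -1872], [6240, 3745]].
The requested entry is 3745.

3745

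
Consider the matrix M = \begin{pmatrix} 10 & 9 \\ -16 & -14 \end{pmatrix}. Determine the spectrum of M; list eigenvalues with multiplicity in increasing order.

-2, -2

Characteristic polynomial: p(μ) = μ^2 + 4μ + 4 = (μ + 2)^2.
Roots (with multiplicity): -2, -2.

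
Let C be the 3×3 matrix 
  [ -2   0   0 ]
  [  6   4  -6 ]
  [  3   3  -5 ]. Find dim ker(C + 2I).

C + 2I = [[0, 0, 0], [6, 6, -6], [3, 3, -3]].
This matrix has rank 1, so its null space has dimension 3 − 1 = 2.

2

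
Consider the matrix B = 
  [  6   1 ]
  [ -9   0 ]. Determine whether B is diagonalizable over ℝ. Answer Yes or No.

No

Characteristic polynomial: p(r) = r^2 - 6r + 9 = (r - 3)^2.
r = 3 has algebraic multiplicity 2; rank(B − 3I) = 1, so geometric multiplicity = 1.
Geometric multiplicity < algebraic multiplicity, so B is not diagonalizable.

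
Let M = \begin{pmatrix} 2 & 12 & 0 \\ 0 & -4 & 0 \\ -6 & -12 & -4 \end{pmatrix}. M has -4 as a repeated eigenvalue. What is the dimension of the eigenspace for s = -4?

M + 4I = [[6, 12, 0], [0, 0, 0], [-6, -12, 0]].
This matrix has rank 1, so its null space has dimension 3 − 1 = 2.

2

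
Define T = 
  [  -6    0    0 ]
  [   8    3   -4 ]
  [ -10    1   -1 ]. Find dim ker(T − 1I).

1

T − 1I = [[-7, 0, 0], [8, 2, -4], [-10, 1, -2]].
This matrix has rank 2, so its null space has dimension 3 − 2 = 1.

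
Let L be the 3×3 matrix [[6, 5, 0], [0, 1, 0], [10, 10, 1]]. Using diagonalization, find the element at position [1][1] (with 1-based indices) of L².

Characteristic polynomial: λ^3 - 8λ^2 + 13λ - 6 = (λ - 6)(λ - 1)^2, so the eigenvalues are 1, 1, 6.
λ=1: eigenvector (-1, 1, 3).
λ=6: eigenvector (1, 0, 2).
λ=1: eigenvector (0, 0, 1).
P = [[-1, 1, 0], [1, 0, 0], [3, 2, 1]], D = diag(1, 6, 1), P⁻¹ = [[0, 1, 0], [1, 1, 0], [-2, -5, 1]].
L² = P·diag(1, 36, 1)·P⁻¹ = [[36, 35, 0], [0, 1, 0], [70, 70, 1]].
The requested entry is 36.

36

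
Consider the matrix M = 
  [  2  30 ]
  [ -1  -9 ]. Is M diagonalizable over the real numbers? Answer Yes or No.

Yes

Characteristic polynomial: p(μ) = μ^2 + 7μ + 12 = (μ + 3)(μ + 4).
All 2 eigenvalues are distinct, so M is diagonalizable.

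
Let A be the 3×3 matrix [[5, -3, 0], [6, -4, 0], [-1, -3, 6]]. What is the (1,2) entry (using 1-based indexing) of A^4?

-15

Characteristic polynomial: λ^3 - 7λ^2 + 4λ + 12 = (λ - 6)(λ - 2)(λ + 1), so the eigenvalues are -1, 2, 6.
λ=-1: eigenvector (-1, -2, -1).
λ=2: eigenvector (1, 1, 1).
λ=6: eigenvector (0, 0, 1).
P = [[-1, 1, 0], [-2, 1, 0], [-1, 1, 1]], D = diag(-1, 2, 6), P⁻¹ = [[1, -1, 0], [2, -1, 0], [-1, 0, 1]].
A⁴ = P·diag(1, 16, 1296)·P⁻¹ = [[31, -15, 0], [30, -14, 0], [-1265, -15, 1296]].
The requested entry is -15.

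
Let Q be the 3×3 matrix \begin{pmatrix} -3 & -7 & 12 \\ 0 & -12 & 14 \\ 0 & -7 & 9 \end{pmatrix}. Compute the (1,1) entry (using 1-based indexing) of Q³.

Characteristic polynomial: μ^3 + 6μ^2 - μ - 30 = (μ - 2)(μ + 3)(μ + 5), so the eigenvalues are -5, -3, 2.
μ=-3: eigenvector (1, 0, 0).
μ=2: eigenvector (-1, -1, -1).
μ=-5: eigenvector (1, 2, 1).
P = [[1, -1, 1], [0, -1, 2], [0, -1, 1]], D = diag(-3, 2, -5), P⁻¹ = [[1, 0, -1], [0, 1, -2], [0, 1, -1]].
Q³ = P·diag(-27, 8, -125)·P⁻¹ = [[-27, -133, 168], [0, -258, 266], [0, -133, 141]].
The requested entry is -27.

-27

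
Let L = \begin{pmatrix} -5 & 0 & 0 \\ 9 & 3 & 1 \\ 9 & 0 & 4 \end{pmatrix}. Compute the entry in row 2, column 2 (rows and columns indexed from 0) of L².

Characteristic polynomial: s^3 - 2s^2 - 23s + 60 = (s - 4)(s - 3)(s + 5), so the eigenvalues are -5, 3, 4.
s=-5: eigenvector (1, -1, -1).
s=3: eigenvector (0, 1, 0).
s=4: eigenvector (0, 1, 1).
P = [[1, 0, 0], [-1, 1, 1], [-1, 0, 1]], D = diag(-5, 3, 4), P⁻¹ = [[1, 0, 0], [0, 1, -1], [1, 0, 1]].
L² = P·diag(25, 9, 16)·P⁻¹ = [[25, 0, 0], [-9, 9, 7], [-9, 0, 16]].
The requested entry is 16.

16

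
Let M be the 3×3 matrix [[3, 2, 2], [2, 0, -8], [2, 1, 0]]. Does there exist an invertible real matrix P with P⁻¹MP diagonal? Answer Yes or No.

No

Characteristic polynomial: p(t) = t^3 - 3t^2 + 4 = (t - 2)^2(t + 1).
t = 2 has algebraic multiplicity 2; rank(M − 2I) = 2, so geometric multiplicity = 1.
Geometric multiplicity < algebraic multiplicity, so M is not diagonalizable.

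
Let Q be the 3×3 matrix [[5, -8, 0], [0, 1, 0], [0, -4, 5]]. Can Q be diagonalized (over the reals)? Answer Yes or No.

Characteristic polynomial: p(λ) = λ^3 - 11λ^2 + 35λ - 25 = (λ - 5)^2(λ - 1).
λ = 5 has algebraic multiplicity 2; rank(Q − 5I) = 1, so geometric multiplicity = 2.
Every eigenvalue has geometric = algebraic multiplicity, so Q is diagonalizable.

Yes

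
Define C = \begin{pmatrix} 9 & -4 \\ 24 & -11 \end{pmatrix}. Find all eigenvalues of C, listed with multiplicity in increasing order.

-3, 1

Characteristic polynomial: p(λ) = λ^2 + 2λ - 3 = (λ - 1)(λ + 3).
Roots (with multiplicity): -3, 1.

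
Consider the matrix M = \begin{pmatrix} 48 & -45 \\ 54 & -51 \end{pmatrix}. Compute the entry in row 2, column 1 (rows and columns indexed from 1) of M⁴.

-7290

Characteristic polynomial: r^2 + 3r - 18 = (r - 3)(r + 6), so the eigenvalues are -6, 3.
r=3: eigenvector (1, 1).
r=-6: eigenvector (5, 6).
P = [[1, 5], [1, 6]], D = diag(3, -6), P⁻¹ = [[6, -5], [-1, 1]].
M⁴ = P·diag(81, 1296)·P⁻¹ = [[-5994, 6075], [-7290, 7371]].
The requested entry is -7290.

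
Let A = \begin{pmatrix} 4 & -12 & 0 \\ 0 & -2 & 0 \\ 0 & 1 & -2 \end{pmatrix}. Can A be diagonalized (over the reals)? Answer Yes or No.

Characteristic polynomial: p(μ) = μ^3 - 12μ - 16 = (μ - 4)(μ + 2)^2.
μ = -2 has algebraic multiplicity 2; rank(A + 2I) = 2, so geometric multiplicity = 1.
Geometric multiplicity < algebraic multiplicity, so A is not diagonalizable.

No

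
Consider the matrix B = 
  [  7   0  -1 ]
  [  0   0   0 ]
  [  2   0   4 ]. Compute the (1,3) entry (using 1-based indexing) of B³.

Characteristic polynomial: r^3 - 11r^2 + 30r = r(r - 6)(r - 5), so the eigenvalues are 0, 5, 6.
r=5: eigenvector (1, 0, 2).
r=0: eigenvector (0, 1, 0).
r=6: eigenvector (-1, 0, -1).
P = [[1, 0, -1], [0, 1, 0], [2, 0, -1]], D = diag(5, 0, 6), P⁻¹ = [[-1, 0, 1], [0, 1, 0], [-2, 0, 1]].
B³ = P·diag(125, 0, 216)·P⁻¹ = [[307, 0, -91], [0, 0, 0], [182, 0, 34]].
The requested entry is -91.

-91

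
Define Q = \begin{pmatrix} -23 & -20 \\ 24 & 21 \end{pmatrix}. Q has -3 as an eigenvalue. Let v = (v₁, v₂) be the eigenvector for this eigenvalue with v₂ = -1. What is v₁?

Q + 3I = [[-20, -20], [24, 24]].
Solving (Q + 3I)v = 0 gives the eigenspace spanned by (1, -1).
With v₂ = -1, v = (1, -1), so v₁ = 1.

1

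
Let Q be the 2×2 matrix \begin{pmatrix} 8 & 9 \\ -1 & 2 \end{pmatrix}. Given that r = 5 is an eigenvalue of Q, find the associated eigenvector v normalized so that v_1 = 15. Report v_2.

-5

Q − 5I = [[3, 9], [-1, -3]].
Solving (Q − 5I)v = 0 gives the eigenspace spanned by (15, -5).
With v_1 = 15, v = (15, -5), so v_2 = -5.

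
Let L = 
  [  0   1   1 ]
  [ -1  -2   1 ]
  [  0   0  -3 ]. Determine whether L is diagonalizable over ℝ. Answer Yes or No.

Characteristic polynomial: p(t) = t^3 + 5t^2 + 7t + 3 = (t + 1)^2(t + 3).
t = -1 has algebraic multiplicity 2; rank(L + 1I) = 2, so geometric multiplicity = 1.
Geometric multiplicity < algebraic multiplicity, so L is not diagonalizable.

No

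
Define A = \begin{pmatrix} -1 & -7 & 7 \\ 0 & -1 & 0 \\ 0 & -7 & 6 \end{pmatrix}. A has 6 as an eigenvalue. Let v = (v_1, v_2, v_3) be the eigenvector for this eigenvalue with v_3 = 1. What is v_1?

1

A − 6I = [[-7, -7, 7], [0, -7, 0], [0, -7, 0]].
Solving (A − 6I)v = 0 gives the eigenspace spanned by (1, 0, 1).
With v_3 = 1, v = (1, 0, 1), so v_1 = 1.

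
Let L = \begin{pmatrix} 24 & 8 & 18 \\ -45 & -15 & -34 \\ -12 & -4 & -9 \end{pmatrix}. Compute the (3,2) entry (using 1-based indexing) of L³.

Characteristic polynomial: t^3 - t = t(t - 1)(t + 1), so the eigenvalues are -1, 0, 1.
t=0: eigenvector (1, -3, 0).
t=1: eigenvector (4, -7, -2).
t=-1: eigenvector (-2, 4, 1).
P = [[1, 4, -2], [-3, -7, 4], [0, -2, 1]], D = diag(0, 1, -1), P⁻¹ = [[1, 0, 2], [3, 1, 2], [6, 2, 5]].
L³ = P·diag(0, 1, -1)·P⁻¹ = [[24, 8, 18], [-45, -15, -34], [-12, -4, -9]].
The requested entry is -4.

-4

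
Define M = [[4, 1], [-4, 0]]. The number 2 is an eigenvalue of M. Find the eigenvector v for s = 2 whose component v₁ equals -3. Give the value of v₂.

6

M − 2I = [[2, 1], [-4, -2]].
Solving (M − 2I)v = 0 gives the eigenspace spanned by (-3, 6).
With v₁ = -3, v = (-3, 6), so v₂ = 6.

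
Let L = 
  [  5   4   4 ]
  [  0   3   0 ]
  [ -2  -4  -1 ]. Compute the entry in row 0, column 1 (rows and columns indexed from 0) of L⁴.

Characteristic polynomial: s^3 - 7s^2 + 15s - 9 = (s - 3)^2(s - 1), so the eigenvalues are 1, 3, 3.
s=1: eigenvector (-1, 0, 1).
s=3: eigenvector (0, 1, -1).
s=3: eigenvector (-2, 0, 1).
P = [[-1, 0, -2], [0, 1, 0], [1, -1, 1]], D = diag(1, 3, 3), P⁻¹ = [[1, 2, 2], [0, 1, 0], [-1, -1, -1]].
L⁴ = P·diag(1, 81, 81)·P⁻¹ = [[161, 160, 160], [0, 81, 0], [-80, -160, -79]].
The requested entry is 160.

160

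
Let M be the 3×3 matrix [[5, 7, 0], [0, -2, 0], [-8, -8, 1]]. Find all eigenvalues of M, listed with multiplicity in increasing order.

Characteristic polynomial: p(μ) = μ^3 - 4μ^2 - 7μ + 10 = (μ - 5)(μ - 1)(μ + 2).
Roots (with multiplicity): -2, 1, 5.

-2, 1, 5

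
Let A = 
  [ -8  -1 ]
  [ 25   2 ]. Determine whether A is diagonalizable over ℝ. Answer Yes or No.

No

Characteristic polynomial: p(μ) = μ^2 + 6μ + 9 = (μ + 3)^2.
μ = -3 has algebraic multiplicity 2; rank(A + 3I) = 1, so geometric multiplicity = 1.
Geometric multiplicity < algebraic multiplicity, so A is not diagonalizable.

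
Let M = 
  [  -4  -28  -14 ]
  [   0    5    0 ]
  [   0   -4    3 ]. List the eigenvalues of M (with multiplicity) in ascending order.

-4, 3, 5

Characteristic polynomial: p(r) = r^3 - 4r^2 - 17r + 60 = (r - 5)(r - 3)(r + 4).
Roots (with multiplicity): -4, 3, 5.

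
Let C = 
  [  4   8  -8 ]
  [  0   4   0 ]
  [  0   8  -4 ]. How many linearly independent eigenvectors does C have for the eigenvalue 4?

2

C − 4I = [[0, 8, -8], [0, 0, 0], [0, 8, -8]].
This matrix has rank 1, so its null space has dimension 3 − 1 = 2.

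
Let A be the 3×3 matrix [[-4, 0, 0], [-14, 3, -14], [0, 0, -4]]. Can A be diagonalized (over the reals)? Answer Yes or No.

Characteristic polynomial: p(t) = t^3 + 5t^2 - 8t - 48 = (t - 3)(t + 4)^2.
t = -4 has algebraic multiplicity 2; rank(A + 4I) = 1, so geometric multiplicity = 2.
Every eigenvalue has geometric = algebraic multiplicity, so A is diagonalizable.

Yes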